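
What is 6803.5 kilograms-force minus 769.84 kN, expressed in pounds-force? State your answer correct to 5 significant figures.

-158070 lbf

6803.5 kgf = 14999.2 lbf and 769.84 kN = 173067 lbf.
14999.2 − 173067 ≈ -158070 lbf.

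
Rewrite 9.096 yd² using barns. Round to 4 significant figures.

1 square yard = 8.36127e+27 barn.
So 9.096 × 8.36127e+27 ≈ 7.605e+28 barn.

7.605e+28 barns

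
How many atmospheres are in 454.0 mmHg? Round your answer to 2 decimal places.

1 mmHg = 0.00131579 atm.
454.0 × 0.00131579 ≈ 0.60 atm.

0.60 atmospheres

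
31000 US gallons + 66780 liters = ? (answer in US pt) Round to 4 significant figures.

389100 US pt

31000 US gal = 248000 US pt and 66780 L = 141131 US pt.
248000 + 141131 ≈ 389100 US pt.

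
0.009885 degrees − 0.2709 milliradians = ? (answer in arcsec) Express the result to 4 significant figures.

-20.29 arcseconds

0.009885 ° = 35.5860 arcsec and 0.2709 mrad = 55.8771 arcsec.
35.5860 − 55.8771 ≈ -20.29 arcsec.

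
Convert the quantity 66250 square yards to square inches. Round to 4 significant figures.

1 square yard = 1296.00 in².
So 66250 × 1296.00 ≈ 8.586e+7 in².

8.586e+7 in²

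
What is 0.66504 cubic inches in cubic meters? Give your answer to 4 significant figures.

1 in³ = 1.63871e-5 cubic meters.
Thus 0.66504 × 1.63871e-5 ≈ 1.090e-5 m³.

1.090e-5 m³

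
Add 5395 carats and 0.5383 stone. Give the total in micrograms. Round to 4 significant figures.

5395 ct = 1.07900 × 10^9 μg and 0.5383 st = 3.41836 × 10^9 μg.
1.07900 × 10^9 + 3.41836 × 10^9 ≈ 4.497 × 10^9 μg.

4.497 × 10^9 μg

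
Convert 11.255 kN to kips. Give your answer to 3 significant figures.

2.53 kips

1 kilonewton = 0.224809 kip.
Thus 11.255 × 0.224809 ≈ 2.53 kip.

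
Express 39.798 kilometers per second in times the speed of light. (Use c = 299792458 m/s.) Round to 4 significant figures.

0.0001328 c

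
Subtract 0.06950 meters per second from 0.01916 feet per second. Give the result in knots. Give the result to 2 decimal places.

0.01916 ft/s = 0.0113520 kn and 0.06950 m/s = 0.135097 kn.
0.0113520 − 0.135097 ≈ -0.12 kn.

-0.12 knots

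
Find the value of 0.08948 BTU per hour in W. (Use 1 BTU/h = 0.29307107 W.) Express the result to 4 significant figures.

0.02622 W

1 BTU per hour = 0.293071 watts.
Thus 0.08948 × 0.293071 ≈ 0.02622 W.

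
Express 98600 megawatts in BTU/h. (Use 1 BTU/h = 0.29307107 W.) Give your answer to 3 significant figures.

1 MW = 3.41214 × 10^6 BTU/h.
Thus 98600 × 3.41214 × 10^6 ≈ 3.36 × 10^11 BTU/h.

3.36 × 10^11 BTU per hour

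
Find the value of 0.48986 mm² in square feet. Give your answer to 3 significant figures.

5.27 × 10^-6 ft²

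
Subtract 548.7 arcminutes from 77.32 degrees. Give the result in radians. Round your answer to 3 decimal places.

77.32 ° = 1.34949 rad and 548.7 arcmin = 0.159610 rad.
1.34949 − 0.159610 ≈ 1.190 rad.

1.190 rad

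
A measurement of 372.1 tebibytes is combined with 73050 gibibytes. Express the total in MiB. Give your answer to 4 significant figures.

372.1 TiB = 3.90175 × 10^8 MiB and 73050 GiB = 7.48032 × 10^7 MiB.
3.90175 × 10^8 + 7.48032 × 10^7 ≈ 4.650 × 10^8 MiB.

4.650 × 10^8 mebibytes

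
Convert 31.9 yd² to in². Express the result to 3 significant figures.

41300 square inches

1 yd² = 1296.00 in².
Then 31.9 × 1296.00 ≈ 41300 in².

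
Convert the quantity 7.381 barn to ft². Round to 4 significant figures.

1 barn = 1.07639e-27 ft².
7.381 × 1.07639e-27 ≈ 7.945e-27 ft².

7.945e-27 square feet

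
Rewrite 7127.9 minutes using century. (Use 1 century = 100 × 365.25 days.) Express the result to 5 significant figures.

1 minute = 1.90129e-8 century.
So 7127.9 × 1.90129e-8 ≈ 0.00013552 century.

0.00013552 centuries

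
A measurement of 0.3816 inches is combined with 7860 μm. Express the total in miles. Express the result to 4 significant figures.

0.3816 in = 6.02273e-6 mi and 7860 μm = 4.88398e-6 mi.
6.02273e-6 + 4.88398e-6 ≈ 1.091e-5 mi.

1.091e-5 mi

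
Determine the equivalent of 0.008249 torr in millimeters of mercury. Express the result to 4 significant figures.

0.008249 mmHg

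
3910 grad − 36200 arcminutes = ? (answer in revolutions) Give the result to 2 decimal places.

8.10 rev

3910 grad = 9.77500 rev and 36200 arcmin = 1.67593 rev.
9.77500 − 1.67593 ≈ 8.10 rev.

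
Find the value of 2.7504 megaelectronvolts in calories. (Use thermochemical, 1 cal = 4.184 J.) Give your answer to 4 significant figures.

1 MeV = 3.82929 × 10^-14 calories.
Then 2.7504 × 3.82929 × 10^-14 ≈ 1.053 × 10^-13 cal.

1.053 × 10^-13 cal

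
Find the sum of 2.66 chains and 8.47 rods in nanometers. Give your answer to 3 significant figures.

2.66 chain = 5.35107 × 10^10 nm and 8.47 rod = 4.25973 × 10^10 nm.
5.35107 × 10^10 + 4.25973 × 10^10 ≈ 9.61 × 10^10 nm.

9.61 × 10^10 nanometers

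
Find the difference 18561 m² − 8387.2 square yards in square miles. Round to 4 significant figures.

18561 m² = 0.00716644 mi² and 8387.2 yd² = 0.00270764 mi².
0.00716644 − 0.00270764 ≈ 0.004459 mi².

0.004459 mi²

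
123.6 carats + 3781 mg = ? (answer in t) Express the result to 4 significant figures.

2.850e-5 t

123.6 ct = 2.47200e-5 t and 3781 mg = 3.78100e-6 t.
2.47200e-5 + 3.78100e-6 ≈ 2.850e-5 t.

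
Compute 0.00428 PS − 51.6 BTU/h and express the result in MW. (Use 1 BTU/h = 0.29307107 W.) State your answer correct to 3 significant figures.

-1.20 × 10^-5 MW

0.00428 PS = 3.14793 × 10^-6 MW and 51.6 BTU/h = 1.51225 × 10^-5 MW.
3.14793 × 10^-6 − 1.51225 × 10^-5 ≈ -1.20 × 10^-5 MW.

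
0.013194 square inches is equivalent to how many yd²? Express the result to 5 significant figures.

1.0181e-5 yd²

1 in² = 0.000771605 square yards.
Then 0.013194 × 0.000771605 ≈ 1.0181e-5 yd².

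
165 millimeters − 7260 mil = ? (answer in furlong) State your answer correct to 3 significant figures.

-9.65 × 10^-5 furlong

165 mm = 0.000820210 furlong and 7260 mil = 0.000916667 furlong.
0.000820210 − 0.000916667 ≈ -9.65 × 10^-5 furlong.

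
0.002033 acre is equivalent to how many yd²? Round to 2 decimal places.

1 acre = 4840.00 square yards.
0.002033 × 4840.00 ≈ 9.84 yd².

9.84 square yards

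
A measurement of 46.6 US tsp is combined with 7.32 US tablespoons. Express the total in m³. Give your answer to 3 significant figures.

46.6 US tsp = 0.000229688 m³ and 7.32 US tbsp = 0.000108239 m³.
0.000229688 + 0.000108239 ≈ 0.000338 m³.

0.000338 m³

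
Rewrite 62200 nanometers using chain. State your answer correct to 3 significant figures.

1 nanometer = 4.97097 × 10^-11 chain.
Then 62200 × 4.97097 × 10^-11 ≈ 3.09 × 10^-6 chain.

3.09 × 10^-6 chain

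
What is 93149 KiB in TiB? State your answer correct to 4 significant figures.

1 KiB = 9.31323e-10 tebibytes.
Thus 93149 × 9.31323e-10 ≈ 8.675e-5 TiB.

8.675e-5 tebibytes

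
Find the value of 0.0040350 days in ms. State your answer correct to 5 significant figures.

1 d = 8.64000e+7 ms.
Thus 0.0040350 × 8.64000e+7 ≈ 348620 ms.

348620 ms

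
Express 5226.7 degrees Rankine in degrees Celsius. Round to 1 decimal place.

2630.6 degrees Celsius

°R = (°C + 273.15) × 9/5.
Applying the formula gives 2630.6 °C.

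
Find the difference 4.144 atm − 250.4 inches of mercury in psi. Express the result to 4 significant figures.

-62.08 pounds per square inch

4.144 atm = 60.90001 psi and 250.4 inHg = 122.9850 psi.
60.90001 − 122.9850 ≈ -62.08 psi.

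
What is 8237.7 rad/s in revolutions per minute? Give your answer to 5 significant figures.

78664 revolutions per minute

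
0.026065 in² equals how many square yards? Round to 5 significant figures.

2.0112e-5 yd²

1 square inch = 0.000771605 yd².
Then 0.026065 × 0.000771605 ≈ 2.0112e-5 yd².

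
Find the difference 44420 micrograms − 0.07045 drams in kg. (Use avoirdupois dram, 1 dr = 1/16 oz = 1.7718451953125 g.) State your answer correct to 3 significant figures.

-8.04 × 10^-5 kilograms

44420 μg = 4.44200 × 10^-5 kg and 0.07045 dr = 0.000124826 kg.
4.44200 × 10^-5 − 0.000124826 ≈ -8.04 × 10^-5 kg.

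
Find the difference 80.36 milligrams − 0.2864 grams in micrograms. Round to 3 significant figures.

-206000 micrograms

80.36 mg = 80360.0 μg and 0.2864 g = 286400 μg.
80360.0 − 286400 ≈ -206000 μg.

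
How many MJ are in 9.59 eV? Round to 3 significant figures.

1.54 × 10^-24 MJ

1 eV = 1.60218 × 10^-25 MJ.
Then 9.59 × 1.60218 × 10^-25 ≈ 1.54 × 10^-24 MJ.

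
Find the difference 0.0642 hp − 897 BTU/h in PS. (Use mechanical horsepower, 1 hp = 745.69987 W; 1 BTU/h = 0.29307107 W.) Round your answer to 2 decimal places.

-0.29 metric horsepower

0.0642 hp = 0.0650904 PS and 897 BTU/h = 0.357424 PS.
0.0650904 − 0.357424 ≈ -0.29 PS.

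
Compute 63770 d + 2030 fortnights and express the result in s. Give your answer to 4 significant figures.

7.965 × 10^9 seconds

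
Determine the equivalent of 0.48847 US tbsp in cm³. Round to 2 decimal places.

7.22 cm³

1 US tablespoon = 14.7868 cm³.
Thus 0.48847 × 14.7868 ≈ 7.22 cm³.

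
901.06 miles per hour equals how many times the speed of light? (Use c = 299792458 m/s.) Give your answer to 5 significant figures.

1 mph = 1.49116e-9 c.
Thus 901.06 × 1.49116e-9 ≈ 1.3436e-6 c.

1.3436e-6 times the speed of light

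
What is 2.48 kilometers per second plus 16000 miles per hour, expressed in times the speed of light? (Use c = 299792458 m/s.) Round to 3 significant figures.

3.21e-5 times the speed of light

2.48 km/s = 8.27239e-6 c and 16000 mph = 2.38586e-5 c.
8.27239e-6 + 2.38586e-5 ≈ 3.21e-5 c.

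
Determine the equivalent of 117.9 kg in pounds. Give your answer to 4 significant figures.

259.9 pounds

1 kilogram = 2.20462 lb.
Then 117.9 × 2.20462 ≈ 259.9 lb.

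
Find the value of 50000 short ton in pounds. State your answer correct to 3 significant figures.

1 short ton = 2000.00 lb.
50000 × 2000.00 ≈ 1.00 × 10^8 lb.

1.00 × 10^8 pounds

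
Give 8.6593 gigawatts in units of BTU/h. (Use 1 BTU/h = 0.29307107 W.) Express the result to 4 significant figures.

2.955 × 10^10 BTU per hour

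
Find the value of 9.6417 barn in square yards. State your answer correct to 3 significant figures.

1.15 × 10^-27 yd²

1 barn = 1.19599 × 10^-28 square yards.
9.6417 × 1.19599 × 10^-28 ≈ 1.15 × 10^-27 yd².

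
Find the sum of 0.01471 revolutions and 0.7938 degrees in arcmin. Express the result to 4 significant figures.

365.4 arcmin

0.01471 rev = 317.736 arcmin and 0.7938 ° = 47.6280 arcmin.
317.736 + 47.6280 ≈ 365.4 arcmin.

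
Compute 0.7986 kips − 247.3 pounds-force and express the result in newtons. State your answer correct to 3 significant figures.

2450 N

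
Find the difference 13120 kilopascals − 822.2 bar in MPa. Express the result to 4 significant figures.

-69.10 MPa

13120 kPa = 13.1200 MPa and 822.2 bar = 82.2200 MPa.
13.1200 − 82.2200 ≈ -69.10 MPa.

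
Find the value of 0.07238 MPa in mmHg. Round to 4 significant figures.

1 megapascal = 7500.62 millimeters of mercury.
So 0.07238 × 7500.62 ≈ 542.9 mmHg.

542.9 millimeters of mercury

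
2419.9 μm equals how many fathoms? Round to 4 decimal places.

0.0013 fathoms

1 micrometer = 5.46807e-7 fathom.
2419.9 × 5.46807e-7 ≈ 0.0013 fathom.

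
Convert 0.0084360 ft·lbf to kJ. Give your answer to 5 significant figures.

1.1438 × 10^-5 kJ

1 ft·lbf = 0.00135582 kilojoules.
So 0.0084360 × 0.00135582 ≈ 1.1438 × 10^-5 kJ.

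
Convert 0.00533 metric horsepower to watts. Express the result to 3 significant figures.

1 metric horsepower = 735.499 W.
So 0.00533 × 735.499 ≈ 3.92 W.

3.92 W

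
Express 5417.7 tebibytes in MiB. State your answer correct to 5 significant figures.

5.6809e+9 MiB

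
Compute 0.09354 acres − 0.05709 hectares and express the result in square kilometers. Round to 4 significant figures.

-0.0001924 km²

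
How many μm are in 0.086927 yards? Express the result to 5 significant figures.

79486 μm

1 yd = 914400 μm.
0.086927 × 914400 ≈ 79486 μm.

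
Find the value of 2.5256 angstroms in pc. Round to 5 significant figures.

8.1849 × 10^-27 pc

1 Å = 3.24078 × 10^-27 parsecs.
So 2.5256 × 3.24078 × 10^-27 ≈ 8.1849 × 10^-27 pc.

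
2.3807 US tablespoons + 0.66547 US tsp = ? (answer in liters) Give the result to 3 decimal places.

2.3807 US tbsp = 0.0352029 L and 0.66547 US tsp = 0.00328005 L.
0.0352029 + 0.00328005 ≈ 0.038 L.

0.038 L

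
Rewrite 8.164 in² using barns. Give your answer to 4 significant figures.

5.267 × 10^25 barn

1 in² = 6.45160 × 10^24 barn.
8.164 × 6.45160 × 10^24 ≈ 5.267 × 10^25 barn.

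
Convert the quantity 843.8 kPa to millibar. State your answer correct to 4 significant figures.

8438 mbar

1 kPa = 10.0000 mbar.
Then 843.8 × 10.0000 ≈ 8438 mbar.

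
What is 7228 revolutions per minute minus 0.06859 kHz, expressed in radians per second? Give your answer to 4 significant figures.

326.0 rad/s

7228 rpm = 756.9144 rad/s and 0.06859 kHz = 430.9637 rad/s.
756.9144 − 430.9637 ≈ 326.0 rad/s.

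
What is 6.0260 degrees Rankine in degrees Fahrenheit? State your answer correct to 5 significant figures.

°R = °F + 459.67.
Applying the formula gives -453.64 °F.

-453.64 °F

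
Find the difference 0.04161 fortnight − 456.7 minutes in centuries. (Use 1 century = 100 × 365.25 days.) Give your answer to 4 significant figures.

7.266e-6 century

0.04161 fortnight = 1.59491e-5 century and 456.7 min = 8.68317e-6 century.
1.59491e-5 − 8.68317e-6 ≈ 7.266e-6 century.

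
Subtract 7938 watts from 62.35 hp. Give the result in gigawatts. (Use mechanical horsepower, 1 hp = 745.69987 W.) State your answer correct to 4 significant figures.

62.35 hp = 4.64944 × 10^-5 GW and 7938 W = 7.93800 × 10^-6 GW.
4.64944 × 10^-5 − 7.93800 × 10^-6 ≈ 3.856 × 10^-5 GW.

3.856 × 10^-5 GW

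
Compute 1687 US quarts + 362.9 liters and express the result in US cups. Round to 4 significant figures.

8282 US cup

1687 US qt = 6748.00 US cup and 362.9 L = 1533.89 US cup.
6748.00 + 1533.89 ≈ 8282 US cup.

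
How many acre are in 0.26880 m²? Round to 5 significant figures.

1 square meter = 0.000247105 acre.
0.26880 × 0.000247105 ≈ 6.6422e-5 acre.

6.6422e-5 acre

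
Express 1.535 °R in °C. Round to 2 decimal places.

°R = (°C + 273.15) × 9/5.
Applying the formula gives -272.30 °C.

-272.30 °C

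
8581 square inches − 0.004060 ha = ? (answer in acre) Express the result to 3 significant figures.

-0.00866 acre

8581 in² = 0.00136800 acre and 0.004060 ha = 0.0100325 acre.
0.00136800 − 0.0100325 ≈ -0.00866 acre.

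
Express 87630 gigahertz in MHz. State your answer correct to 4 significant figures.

1 gigahertz = 1000.00 MHz.
Thus 87630 × 1000.00 ≈ 8.763 × 10^7 MHz.

8.763 × 10^7 MHz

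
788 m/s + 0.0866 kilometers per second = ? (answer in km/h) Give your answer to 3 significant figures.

788 m/s = 2836.80 km/h and 0.0866 km/s = 311.760 km/h.
2836.80 + 311.760 ≈ 3150 km/h.

3150 km/h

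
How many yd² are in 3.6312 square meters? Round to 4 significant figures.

4.343 yd²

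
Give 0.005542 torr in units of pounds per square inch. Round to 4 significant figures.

1 torr = 0.0193368 pounds per square inch.
0.005542 × 0.0193368 ≈ 0.0001072 psi.

0.0001072 psi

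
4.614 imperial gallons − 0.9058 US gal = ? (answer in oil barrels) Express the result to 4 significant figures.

0.1104 bbl

4.614 imp gal = 0.131933 bbl and 0.9058 US gal = 0.0215667 bbl.
0.131933 − 0.0215667 ≈ 0.1104 bbl.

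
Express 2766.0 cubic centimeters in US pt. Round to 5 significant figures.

1 cubic centimeter = 0.00211338 US pints.
Then 2766.0 × 0.00211338 ≈ 5.8456 US pt.

5.8456 US pt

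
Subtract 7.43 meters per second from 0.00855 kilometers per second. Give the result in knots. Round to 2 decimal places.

2.18 kn

0.00855 km/s = 16.6199 kn and 7.43 m/s = 14.4428 kn.
16.6199 − 14.4428 ≈ 2.18 kn.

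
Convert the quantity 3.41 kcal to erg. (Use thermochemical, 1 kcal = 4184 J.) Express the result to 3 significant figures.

1.43 × 10^11 ergs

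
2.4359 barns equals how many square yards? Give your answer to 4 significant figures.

2.913e-28 yd²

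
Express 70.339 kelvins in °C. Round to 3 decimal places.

K = °C + 273.15.
Applying the formula gives -202.811 °C.

-202.811 °C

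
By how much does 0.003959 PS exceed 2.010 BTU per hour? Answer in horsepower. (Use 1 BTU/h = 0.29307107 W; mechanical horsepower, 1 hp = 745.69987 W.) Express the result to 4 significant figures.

0.003959 PS = 0.00390484 hp and 2.010 BTU/h = 0.000789960 hp.
0.00390484 − 0.000789960 ≈ 0.003115 hp.

0.003115 horsepower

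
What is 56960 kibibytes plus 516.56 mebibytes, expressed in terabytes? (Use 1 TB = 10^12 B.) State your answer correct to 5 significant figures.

0.00059998 terabytes

56960 KiB = 5.83270e-5 TB and 516.56 MiB = 0.000541652 TB.
5.83270e-5 + 0.000541652 ≈ 0.00059998 TB.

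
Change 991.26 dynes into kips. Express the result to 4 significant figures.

1 dyne = 2.24809 × 10^-9 kips.
991.26 × 2.24809 × 10^-9 ≈ 2.228 × 10^-6 kip.

2.228 × 10^-6 kips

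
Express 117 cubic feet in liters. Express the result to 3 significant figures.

1 cubic foot = 28.3168 L.
So 117 × 28.3168 ≈ 3310 L.

3310 liters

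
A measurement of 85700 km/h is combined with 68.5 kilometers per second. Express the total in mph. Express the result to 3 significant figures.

206000 mph

85700 km/h = 53251.5 mph and 68.5 km/s = 153230 mph.
53251.5 + 153230 ≈ 206000 mph.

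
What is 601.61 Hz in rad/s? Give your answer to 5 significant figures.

3780.0 rad/s

1 hertz = 6.28319 radians per second.
Thus 601.61 × 6.28319 ≈ 3780.0 rad/s.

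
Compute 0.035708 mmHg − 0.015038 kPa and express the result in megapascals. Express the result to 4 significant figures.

-1.028 × 10^-5 megapascals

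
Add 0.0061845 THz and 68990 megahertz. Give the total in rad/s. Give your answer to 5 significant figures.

0.0061845 THz = 3.88584 × 10^10 rad/s and 68990 MHz = 4.33477 × 10^11 rad/s.
3.88584 × 10^10 + 4.33477 × 10^11 ≈ 4.7234 × 10^11 rad/s.

4.7234 × 10^11 rad/s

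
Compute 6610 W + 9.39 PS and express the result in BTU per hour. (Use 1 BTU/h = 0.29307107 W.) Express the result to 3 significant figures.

6610 W = 22554.3 BTU/h and 9.39 PS = 23565.4 BTU/h.
22554.3 + 23565.4 ≈ 46100 BTU/h.

46100 BTU per hour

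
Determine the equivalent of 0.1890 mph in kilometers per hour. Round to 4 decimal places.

1 mile per hour = 1.60934 km/h.
Thus 0.1890 × 1.60934 ≈ 0.3042 km/h.

0.3042 km/h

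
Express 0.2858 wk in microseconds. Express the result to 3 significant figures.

1.73 × 10^11 μs

1 wk = 6.04800 × 10^11 microseconds.
So 0.2858 × 6.04800 × 10^11 ≈ 1.73 × 10^11 μs.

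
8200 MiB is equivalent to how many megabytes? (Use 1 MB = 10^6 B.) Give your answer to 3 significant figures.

1 mebibyte = 1.04858 megabytes.
Thus 8200 × 1.04858 ≈ 8600 MB.

8600 megabytes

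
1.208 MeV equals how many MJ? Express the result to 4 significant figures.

1.935e-19 megajoules

1 MeV = 1.60218e-19 MJ.
So 1.208 × 1.60218e-19 ≈ 1.935e-19 MJ.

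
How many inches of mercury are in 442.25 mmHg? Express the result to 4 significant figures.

1 mmHg = 0.0393701 inHg.
So 442.25 × 0.0393701 ≈ 17.41 inHg.

17.41 inches of mercury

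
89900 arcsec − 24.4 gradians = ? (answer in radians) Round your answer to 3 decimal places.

89900 arcsec = 0.435847 rad and 24.4 grad = 0.383274 rad.
0.435847 − 0.383274 ≈ 0.053 rad.

0.053 radians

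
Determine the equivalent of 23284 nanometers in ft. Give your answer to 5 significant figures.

1 nanometer = 3.28084e-9 ft.
So 23284 × 3.28084e-9 ≈ 7.6391e-5 ft.

7.6391e-5 ft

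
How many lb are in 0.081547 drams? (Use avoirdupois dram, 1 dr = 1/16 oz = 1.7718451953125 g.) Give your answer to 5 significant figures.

1 dr = 0.00390625 pounds.
0.081547 × 0.00390625 ≈ 0.00031854 lb.

0.00031854 pounds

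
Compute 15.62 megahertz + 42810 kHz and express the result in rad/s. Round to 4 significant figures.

15.62 MHz = 9.81434e+7 rad/s and 42810 kHz = 2.68983e+8 rad/s.
9.81434e+7 + 2.68983e+8 ≈ 3.671e+8 rad/s.

3.671e+8 rad/s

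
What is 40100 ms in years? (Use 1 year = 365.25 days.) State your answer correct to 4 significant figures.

1.271 × 10^-6 yr

1 ms = 3.16881 × 10^-11 years.
40100 × 3.16881 × 10^-11 ≈ 1.271 × 10^-6 yr.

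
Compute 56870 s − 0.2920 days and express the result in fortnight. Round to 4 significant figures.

0.02616 fortnights

56870 s = 0.0470155 fortnight and 0.2920 d = 0.0208571 fortnight.
0.0470155 − 0.0208571 ≈ 0.02616 fortnight.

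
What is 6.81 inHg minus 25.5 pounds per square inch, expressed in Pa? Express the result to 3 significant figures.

-153000 pascals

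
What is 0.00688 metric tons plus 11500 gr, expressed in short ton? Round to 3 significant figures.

0.00688 t = 0.00758390 short ton and 11500 gr = 0.000821429 short ton.
0.00758390 + 0.000821429 ≈ 0.00841 short ton.

0.00841 short tons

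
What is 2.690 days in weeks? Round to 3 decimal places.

0.384 weeks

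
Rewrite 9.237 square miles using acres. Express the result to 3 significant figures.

1 square mile = 640.000 acre.
So 9.237 × 640.000 ≈ 5910 acre.

5910 acre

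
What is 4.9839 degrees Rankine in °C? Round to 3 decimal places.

-270.381 degrees Celsius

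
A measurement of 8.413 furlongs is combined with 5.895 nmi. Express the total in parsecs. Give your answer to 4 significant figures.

4.087 × 10^-13 pc

8.413 furlong = 5.48478 × 10^-14 pc and 5.895 nmi = 3.53813 × 10^-13 pc.
5.48478 × 10^-14 + 3.53813 × 10^-13 ≈ 4.087 × 10^-13 pc.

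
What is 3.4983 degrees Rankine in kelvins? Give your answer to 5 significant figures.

°R = K × 9/5.
Applying the formula gives 1.9435 K.

1.9435 K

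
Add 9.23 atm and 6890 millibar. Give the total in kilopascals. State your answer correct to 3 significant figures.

9.23 atm = 935.230 kPa and 6890 mbar = 689.000 kPa.
935.230 + 689.000 ≈ 1620 kPa.

1620 kilopascals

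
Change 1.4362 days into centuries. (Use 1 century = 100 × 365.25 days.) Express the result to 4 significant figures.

3.932e-5 century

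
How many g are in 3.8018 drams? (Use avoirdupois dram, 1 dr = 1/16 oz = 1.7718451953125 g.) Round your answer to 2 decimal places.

1 dram = 1.77185 g.
So 3.8018 × 1.77185 ≈ 6.74 g.

6.74 g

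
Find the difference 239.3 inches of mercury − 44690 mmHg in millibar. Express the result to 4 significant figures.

239.3 inHg = 8103.63 mbar and 44690 mmHg = 59581.8 mbar.
8103.63 − 59581.8 ≈ -51480 mbar.

-51480 millibar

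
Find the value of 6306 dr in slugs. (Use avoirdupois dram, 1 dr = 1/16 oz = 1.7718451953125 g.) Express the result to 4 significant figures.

1 dr = 0.000121410 slugs.
Thus 6306 × 0.000121410 ≈ 0.7656 slug.

0.7656 slugs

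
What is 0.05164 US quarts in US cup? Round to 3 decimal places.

1 US quart = 4.00000 US cup.
So 0.05164 × 4.00000 ≈ 0.207 US cup.

0.207 US cup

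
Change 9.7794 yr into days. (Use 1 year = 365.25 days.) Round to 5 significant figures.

3571.9 d

1 year = 365.250 d.
9.7794 × 365.250 ≈ 3571.9 d.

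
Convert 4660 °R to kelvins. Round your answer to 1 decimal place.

°R = K × 9/5.
Applying the formula gives 2588.9 K.

2588.9 K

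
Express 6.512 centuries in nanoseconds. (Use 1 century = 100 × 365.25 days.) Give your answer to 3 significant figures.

2.06e+19 ns

1 century = 3.15576e+18 ns.
Thus 6.512 × 3.15576e+18 ≈ 2.06e+19 ns.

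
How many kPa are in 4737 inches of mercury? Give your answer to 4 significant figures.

16040 kPa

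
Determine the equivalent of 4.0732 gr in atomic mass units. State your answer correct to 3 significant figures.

1 gr = 3.90228e+22 atomic mass units.
Then 4.0732 × 3.90228e+22 ≈ 1.59e+23 u.

1.59e+23 u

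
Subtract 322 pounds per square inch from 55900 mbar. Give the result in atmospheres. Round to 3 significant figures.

55900 mbar = 55.1690 atm and 322 psi = 21.9108 atm.
55.1690 − 21.9108 ≈ 33.3 atm.

33.3 atmospheres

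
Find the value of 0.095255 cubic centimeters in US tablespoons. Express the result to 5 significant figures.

1 cm³ = 0.0676280 US tbsp.
So 0.095255 × 0.0676280 ≈ 0.0064419 US tbsp.

0.0064419 US tbsp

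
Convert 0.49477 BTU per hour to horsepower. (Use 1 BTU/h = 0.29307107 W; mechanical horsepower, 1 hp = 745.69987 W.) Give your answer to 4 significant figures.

1 BTU/h = 0.000393015 hp.
So 0.49477 × 0.000393015 ≈ 0.0001945 hp.

0.0001945 hp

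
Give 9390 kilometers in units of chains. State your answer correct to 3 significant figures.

467000 chain

1 km = 49.7097 chain.
So 9390 × 49.7097 ≈ 467000 chain.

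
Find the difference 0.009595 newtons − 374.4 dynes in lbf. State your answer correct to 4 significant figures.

0.001315 pounds-force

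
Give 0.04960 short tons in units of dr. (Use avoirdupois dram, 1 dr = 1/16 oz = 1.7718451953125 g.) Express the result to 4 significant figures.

25400 dr

1 short ton = 512000 dr.
So 0.04960 × 512000 ≈ 25400 dr.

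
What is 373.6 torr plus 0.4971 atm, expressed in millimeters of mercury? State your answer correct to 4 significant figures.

751.4 mmHg

373.6 torr = 373.600 mmHg and 0.4971 atm = 377.796 mmHg.
373.600 + 377.796 ≈ 751.4 mmHg.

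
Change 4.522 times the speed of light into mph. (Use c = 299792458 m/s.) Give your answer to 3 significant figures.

3.03e+9 miles per hour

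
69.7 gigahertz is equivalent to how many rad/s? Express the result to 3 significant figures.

1 GHz = 6.28319 × 10^9 radians per second.
So 69.7 × 6.28319 × 10^9 ≈ 4.38 × 10^11 rad/s.

4.38 × 10^11 rad/s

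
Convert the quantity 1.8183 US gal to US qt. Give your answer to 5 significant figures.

1 US gal = 4.00000 US qt.
1.8183 × 4.00000 ≈ 7.2732 US qt.

7.2732 US qt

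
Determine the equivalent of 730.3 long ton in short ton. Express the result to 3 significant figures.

818 short ton

1 long ton = 1.12000 short ton.
730.3 × 1.12000 ≈ 818 short ton.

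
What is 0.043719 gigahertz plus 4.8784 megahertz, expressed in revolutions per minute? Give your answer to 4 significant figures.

0.043719 GHz = 2.62314 × 10^9 rpm and 4.8784 MHz = 2.92704 × 10^8 rpm.
2.62314 × 10^9 + 2.92704 × 10^8 ≈ 2.916 × 10^9 rpm.

2.916 × 10^9 rpm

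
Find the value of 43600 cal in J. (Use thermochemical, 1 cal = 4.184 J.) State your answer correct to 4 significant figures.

182400 joules

1 cal = 4.18400 J.
Then 43600 × 4.18400 ≈ 182400 J.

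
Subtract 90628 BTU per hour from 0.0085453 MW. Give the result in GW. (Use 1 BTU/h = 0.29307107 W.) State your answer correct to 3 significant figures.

0.0085453 MW = 8.54530 × 10^-6 GW and 90628 BTU/h = 2.65604 × 10^-5 GW.
8.54530 × 10^-6 − 2.65604 × 10^-5 ≈ -1.80 × 10^-5 GW.

-1.80 × 10^-5 gigawatts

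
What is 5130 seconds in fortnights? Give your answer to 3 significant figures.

0.00424 fortnights

1 second = 8.26720e-7 fortnight.
Then 5130 × 8.26720e-7 ≈ 0.00424 fortnight.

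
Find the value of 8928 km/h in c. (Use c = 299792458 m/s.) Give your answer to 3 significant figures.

8.27 × 10^-6 times the speed of light

1 km/h = 9.26567 × 10^-10 times the speed of light.
So 8928 × 9.26567 × 10^-10 ≈ 8.27 × 10^-6 c.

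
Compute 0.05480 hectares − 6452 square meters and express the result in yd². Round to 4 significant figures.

-7061 yd²

0.05480 ha = 655.403 yd² and 6452 m² = 7716.53 yd².
655.403 − 7716.53 ≈ -7061 yd².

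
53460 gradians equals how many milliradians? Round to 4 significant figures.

839700 milliradians

1 gradian = 15.7080 milliradians.
So 53460 × 15.7080 ≈ 839700 mrad.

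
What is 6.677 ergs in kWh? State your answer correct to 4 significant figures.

1 erg = 2.77778 × 10^-14 kWh.
So 6.677 × 2.77778 × 10^-14 ≈ 1.855 × 10^-13 kWh.

1.855 × 10^-13 kWh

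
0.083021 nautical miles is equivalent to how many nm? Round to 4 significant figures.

1.538 × 10^11 nm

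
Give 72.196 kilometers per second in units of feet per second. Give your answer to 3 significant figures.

1 km/s = 3280.84 feet per second.
Thus 72.196 × 3280.84 ≈ 237000 ft/s.

237000 ft/s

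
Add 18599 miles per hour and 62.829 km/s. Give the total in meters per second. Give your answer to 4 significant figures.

71140 m/s

18599 mph = 8314.50 m/s and 62.829 km/s = 62829.0 m/s.
8314.50 + 62829.0 ≈ 71140 m/s.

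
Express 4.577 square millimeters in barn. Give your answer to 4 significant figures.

4.577 × 10^22 barns

1 square millimeter = 1.00000 × 10^22 barns.
Then 4.577 × 1.00000 × 10^22 ≈ 4.577 × 10^22 barn.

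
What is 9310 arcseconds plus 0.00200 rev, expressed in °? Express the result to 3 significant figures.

9310 arcsec = 2.58611 ° and 0.00200 rev = 0.720000 °.
2.58611 + 0.720000 ≈ 3.31 °.

3.31 °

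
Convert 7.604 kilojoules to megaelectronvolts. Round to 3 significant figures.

4.75e+16 megaelectronvolts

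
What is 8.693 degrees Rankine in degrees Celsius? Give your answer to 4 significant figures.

-268.3 °C

°R = (°C + 273.15) × 9/5.
Applying the formula gives -268.3 °C.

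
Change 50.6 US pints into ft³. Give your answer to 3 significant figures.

1 US pt = 0.0167101 ft³.
So 50.6 × 0.0167101 ≈ 0.846 ft³.

0.846 ft³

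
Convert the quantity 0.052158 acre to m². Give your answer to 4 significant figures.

1 acre = 4046.86 m².
So 0.052158 × 4046.86 ≈ 211.1 m².

211.1 square meters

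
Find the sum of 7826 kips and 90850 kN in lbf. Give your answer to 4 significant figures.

2.825 × 10^7 pounds-force

7826 kip = 7.82600 × 10^6 lbf and 90850 kN = 2.04239 × 10^7 lbf.
7.82600 × 10^6 + 2.04239 × 10^7 ≈ 2.825 × 10^7 lbf.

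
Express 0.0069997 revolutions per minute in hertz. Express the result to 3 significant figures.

0.000117 hertz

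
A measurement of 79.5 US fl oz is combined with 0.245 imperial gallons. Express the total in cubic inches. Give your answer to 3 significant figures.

211 cubic inches

79.5 US fl oz = 143.473 in³ and 0.245 imp gal = 67.9678 in³.
143.473 + 67.9678 ≈ 211 in³.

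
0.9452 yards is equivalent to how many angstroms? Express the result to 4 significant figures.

8.643e+9 Å

1 yard = 9.14400e+9 Å.
So 0.9452 × 9.14400e+9 ≈ 8.643e+9 Å.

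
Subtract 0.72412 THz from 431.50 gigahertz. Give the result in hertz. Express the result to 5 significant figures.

431.50 GHz = 4.31500 × 10^11 Hz and 0.72412 THz = 7.24120 × 10^11 Hz.
4.31500 × 10^11 − 7.24120 × 10^11 ≈ -2.9262 × 10^11 Hz.

-2.9262 × 10^11 Hz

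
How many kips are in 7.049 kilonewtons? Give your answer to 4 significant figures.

1 kN = 0.224809 kip.
Then 7.049 × 0.224809 ≈ 1.585 kip.

1.585 kip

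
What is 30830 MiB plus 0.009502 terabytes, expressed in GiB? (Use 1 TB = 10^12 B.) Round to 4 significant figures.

30830 MiB = 30.1074 GiB and 0.009502 TB = 8.84943 GiB.
30.1074 + 8.84943 ≈ 38.96 GiB.

38.96 GiB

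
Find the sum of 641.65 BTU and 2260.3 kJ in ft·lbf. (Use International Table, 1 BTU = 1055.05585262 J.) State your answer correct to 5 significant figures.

641.65 BTU = 499312 ft·lbf and 2260.3 kJ = 1.66711 × 10^6 ft·lbf.
499312 + 1.66711 × 10^6 ≈ 2.1664 × 10^6 ft·lbf.

2.1664 × 10^6 foot-pounds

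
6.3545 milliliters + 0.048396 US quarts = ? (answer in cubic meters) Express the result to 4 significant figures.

5.215 × 10^-5 m³

6.3545 mL = 6.35450 × 10^-6 m³ and 0.048396 US qt = 4.57997 × 10^-5 m³.
6.35450 × 10^-6 + 4.57997 × 10^-5 ≈ 5.215 × 10^-5 m³.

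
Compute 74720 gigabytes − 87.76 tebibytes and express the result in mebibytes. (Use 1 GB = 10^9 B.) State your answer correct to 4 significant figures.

-2.076e+7 MiB

74720 GB = 7.12585e+7 MiB and 87.76 TiB = 9.20230e+7 MiB.
7.12585e+7 − 9.20230e+7 ≈ -2.076e+7 MiB.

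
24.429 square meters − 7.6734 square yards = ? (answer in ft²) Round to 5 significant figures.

193.89 ft²

24.429 m² = 262.952 ft² and 7.6734 yd² = 69.0606 ft².
262.952 − 69.0606 ≈ 193.89 ft².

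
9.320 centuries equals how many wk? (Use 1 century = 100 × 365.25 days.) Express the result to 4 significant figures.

48630 wk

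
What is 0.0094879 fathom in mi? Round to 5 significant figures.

1 fathom = 0.00113636 mi.
Thus 0.0094879 × 0.00113636 ≈ 1.0782e-5 mi.

1.0782e-5 mi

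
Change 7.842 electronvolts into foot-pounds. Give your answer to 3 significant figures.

9.27 × 10^-19 ft·lbf

1 electronvolt = 1.18170 × 10^-19 foot-pounds.
7.842 × 1.18170 × 10^-19 ≈ 9.27 × 10^-19 ft·lbf.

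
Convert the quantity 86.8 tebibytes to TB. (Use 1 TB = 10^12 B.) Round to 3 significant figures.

1 TiB = 1.09951 TB.
So 86.8 × 1.09951 ≈ 95.4 TB.

95.4 TB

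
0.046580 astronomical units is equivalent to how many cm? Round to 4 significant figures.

1 astronomical unit = 1.49598 × 10^13 centimeters.
Thus 0.046580 × 1.49598 × 10^13 ≈ 6.968 × 10^11 cm.

6.968 × 10^11 cm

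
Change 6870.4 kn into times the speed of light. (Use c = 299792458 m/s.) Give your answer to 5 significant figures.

1.1790e-5 times the speed of light

1 kn = 1.71600e-9 times the speed of light.
Thus 6870.4 × 1.71600e-9 ≈ 1.1790e-5 c.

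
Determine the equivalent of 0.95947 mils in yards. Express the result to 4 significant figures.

1 mil = 2.77778e-5 yards.
Then 0.95947 × 2.77778e-5 ≈ 2.665e-5 yd.

2.665e-5 yards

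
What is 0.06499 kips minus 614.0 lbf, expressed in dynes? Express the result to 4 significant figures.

-2.442e+8 dyn

0.06499 kip = 2.89090e+7 dyn and 614.0 lbf = 2.73121e+8 dyn.
2.89090e+7 − 2.73121e+8 ≈ -2.442e+8 dyn.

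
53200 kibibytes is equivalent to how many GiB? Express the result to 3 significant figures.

0.0507 GiB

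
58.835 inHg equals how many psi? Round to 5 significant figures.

1 inch of mercury = 0.491154 pounds per square inch.
Thus 58.835 × 0.491154 ≈ 28.897 psi.

28.897 psi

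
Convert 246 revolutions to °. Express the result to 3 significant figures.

88600 °

1 rev = 360.000 degrees.
Thus 246 × 360.000 ≈ 88600 °.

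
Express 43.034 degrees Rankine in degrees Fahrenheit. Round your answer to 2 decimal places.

-416.64 °F

°R = °F + 459.67.
Applying the formula gives -416.64 °F.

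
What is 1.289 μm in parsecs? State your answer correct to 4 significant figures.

4.177e-23 pc

1 micrometer = 3.24078e-23 parsecs.
So 1.289 × 3.24078e-23 ≈ 4.177e-23 pc.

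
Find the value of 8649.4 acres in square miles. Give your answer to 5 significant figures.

13.515 square miles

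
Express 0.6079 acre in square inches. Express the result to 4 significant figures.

3.813e+6 in²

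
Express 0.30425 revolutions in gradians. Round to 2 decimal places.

121.70 gradians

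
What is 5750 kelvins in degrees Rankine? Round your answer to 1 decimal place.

°R = K × 9/5.
Applying the formula gives 10350.0 °R.

10350.0 degrees Rankine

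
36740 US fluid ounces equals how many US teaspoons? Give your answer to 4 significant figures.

1 US fl oz = 6.00000 US tsp.
So 36740 × 6.00000 ≈ 220400 US tsp.

220400 US tsp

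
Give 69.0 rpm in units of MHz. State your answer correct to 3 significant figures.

1 revolution per minute = 1.66667 × 10^-8 MHz.
Thus 69.0 × 1.66667 × 10^-8 ≈ 1.15 × 10^-6 MHz.

1.15 × 10^-6 megahertz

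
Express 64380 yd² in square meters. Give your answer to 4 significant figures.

1 square yard = 0.836127 m².
Thus 64380 × 0.836127 ≈ 53830 m².

53830 m²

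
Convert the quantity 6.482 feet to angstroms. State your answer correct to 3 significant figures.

1.98 × 10^10 angstroms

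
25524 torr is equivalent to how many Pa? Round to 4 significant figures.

3.403e+6 pascals

1 torr = 133.322 pascals.
25524 × 133.322 ≈ 3.403e+6 Pa.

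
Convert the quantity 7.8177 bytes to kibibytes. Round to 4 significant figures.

0.007634 KiB

1 B = 0.0009765625 KiB.
So 7.8177 × 0.0009765625 ≈ 0.007634 KiB.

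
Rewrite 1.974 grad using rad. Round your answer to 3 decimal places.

1 gradian = 0.0157080 rad.
1.974 × 0.0157080 ≈ 0.031 rad.

0.031 rad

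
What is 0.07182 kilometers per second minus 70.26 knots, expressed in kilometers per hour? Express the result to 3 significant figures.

0.07182 km/s = 258.552 km/h and 70.26 kn = 130.122 km/h.
258.552 − 130.122 ≈ 128 km/h.

128 km/h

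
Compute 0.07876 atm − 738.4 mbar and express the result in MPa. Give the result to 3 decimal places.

-0.066 megapascals

0.07876 atm = 0.00798036 MPa and 738.4 mbar = 0.0738400 MPa.
0.00798036 − 0.0738400 ≈ -0.066 MPa.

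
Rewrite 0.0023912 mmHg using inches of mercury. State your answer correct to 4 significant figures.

1 millimeter of mercury = 0.0393701 inHg.
So 0.0023912 × 0.0393701 ≈ 9.414e-5 inHg.

9.414e-5 inHg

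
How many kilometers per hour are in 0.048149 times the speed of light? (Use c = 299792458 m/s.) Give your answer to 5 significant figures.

5.1965e+7 km/h

1 speed of light = 1.07925e+9 km/h.
0.048149 × 1.07925e+9 ≈ 5.1965e+7 km/h.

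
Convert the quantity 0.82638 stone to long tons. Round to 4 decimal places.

0.0052 long tons

1 st = 0.00625000 long tons.
0.82638 × 0.00625000 ≈ 0.0052 long ton.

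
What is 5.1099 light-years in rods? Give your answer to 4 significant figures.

9.613 × 10^15 rods

1 ly = 1.88116 × 10^15 rods.
So 5.1099 × 1.88116 × 10^15 ≈ 9.613 × 10^15 rod.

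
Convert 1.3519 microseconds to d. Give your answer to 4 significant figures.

1 μs = 1.15741e-11 d.
Then 1.3519 × 1.15741e-11 ≈ 1.565e-11 d.

1.565e-11 days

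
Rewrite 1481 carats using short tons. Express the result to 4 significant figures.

0.0003265 short tons

1 carat = 2.20462e-7 short ton.
1481 × 2.20462e-7 ≈ 0.0003265 short ton.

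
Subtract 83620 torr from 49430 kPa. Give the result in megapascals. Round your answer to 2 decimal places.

49430 kPa = 49.4300 MPa and 83620 torr = 11.1484 MPa.
49.4300 − 11.1484 ≈ 38.28 MPa.

38.28 MPa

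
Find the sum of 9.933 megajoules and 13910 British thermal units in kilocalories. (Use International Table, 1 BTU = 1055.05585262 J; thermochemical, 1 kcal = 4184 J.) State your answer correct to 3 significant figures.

9.933 MJ = 2374.04 kcal and 13910 BTU = 3507.61 kcal.
2374.04 + 3507.61 ≈ 5880 kcal.

5880 kilocalories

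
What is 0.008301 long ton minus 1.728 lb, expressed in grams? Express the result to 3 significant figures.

7650 grams

0.008301 long ton = 8434.21 g and 1.728 lb = 783.808 g.
8434.21 − 783.808 ≈ 7650 g.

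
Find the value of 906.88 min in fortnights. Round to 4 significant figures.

0.04498 fortnights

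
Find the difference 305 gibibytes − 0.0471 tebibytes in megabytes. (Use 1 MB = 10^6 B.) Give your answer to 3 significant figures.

305 GiB = 327491 MB and 0.0471 TiB = 51787.0 MB.
327491 − 51787.0 ≈ 276000 MB.

276000 megabytes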